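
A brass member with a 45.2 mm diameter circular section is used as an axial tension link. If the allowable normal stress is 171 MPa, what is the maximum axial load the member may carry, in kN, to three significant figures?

A = 1605 mm².
P_max = σ_allow · A = 171 · 1605 = 274400 N = 274.4 kN.

274 kN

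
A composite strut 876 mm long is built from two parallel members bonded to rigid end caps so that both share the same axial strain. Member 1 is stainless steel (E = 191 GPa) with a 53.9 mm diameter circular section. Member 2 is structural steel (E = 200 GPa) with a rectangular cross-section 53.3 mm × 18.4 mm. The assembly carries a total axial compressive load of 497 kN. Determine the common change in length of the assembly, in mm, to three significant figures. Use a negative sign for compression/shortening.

A_1 = 2282 mm².
A_2 = 980.7 mm².
Equal strain + equilibrium ⇒ each member carries load in proportion to AE: A₁E₁ = 435800000 N, A₂E₂ = 196100000 N, ΣAE = 632000000 N.
δ = PL/ΣAE = -497000·876/632000000 = -0.6889 mm.

-0.689 mm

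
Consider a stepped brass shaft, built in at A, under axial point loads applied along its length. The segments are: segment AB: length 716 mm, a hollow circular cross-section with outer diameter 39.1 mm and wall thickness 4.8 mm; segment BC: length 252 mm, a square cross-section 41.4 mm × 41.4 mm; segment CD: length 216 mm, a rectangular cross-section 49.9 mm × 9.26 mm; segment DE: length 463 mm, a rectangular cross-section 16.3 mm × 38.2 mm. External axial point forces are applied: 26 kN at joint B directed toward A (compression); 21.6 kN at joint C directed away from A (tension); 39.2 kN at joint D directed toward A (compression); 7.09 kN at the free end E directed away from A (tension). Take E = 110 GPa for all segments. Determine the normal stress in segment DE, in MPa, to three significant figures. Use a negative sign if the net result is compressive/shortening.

11.4 MPa

Internal axial forces (sectioning from the free end, tension +): N_DE = 7.09 kN, N_CD = -32.11 kN, N_BC = -10.51 kN, N_AB = -36.51 kN.
A_DE = 622.7 mm².
σ_DE = N_DE/A_DE = 7090/622.7 = 11.39 MPa.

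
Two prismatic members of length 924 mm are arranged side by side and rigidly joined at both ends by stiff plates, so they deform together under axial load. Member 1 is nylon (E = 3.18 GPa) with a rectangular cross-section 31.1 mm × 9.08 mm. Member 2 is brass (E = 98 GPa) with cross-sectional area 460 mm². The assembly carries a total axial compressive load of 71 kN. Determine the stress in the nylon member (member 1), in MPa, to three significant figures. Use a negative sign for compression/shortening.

-4.91 MPa

A_1 = 282.4 mm².
Equal strain + equilibrium ⇒ each member carries load in proportion to AE: A₁E₁ = 898000 N, A₂E₂ = 45080000 N, ΣAE = 45980000 N.
σ₁ = P·E₁/ΣAE = -71000·3180/45980000 = -4.911 MPa.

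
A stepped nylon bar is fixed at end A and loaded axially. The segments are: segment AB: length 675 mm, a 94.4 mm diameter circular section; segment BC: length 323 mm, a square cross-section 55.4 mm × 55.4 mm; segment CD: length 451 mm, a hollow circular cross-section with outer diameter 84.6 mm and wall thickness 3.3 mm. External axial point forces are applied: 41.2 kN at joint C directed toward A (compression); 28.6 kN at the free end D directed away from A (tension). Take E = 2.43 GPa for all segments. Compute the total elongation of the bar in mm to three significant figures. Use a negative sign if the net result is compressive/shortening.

Internal axial forces (sectioning from the free end, tension +): N_CD = 28.6 kN, N_BC = -12.6 kN, N_AB = -12.6 kN.
A_AB = 6999 mm².
A_BC = 3069 mm².
A_CD = 842.9 mm².
δ_AB = -12600·675/(6999·2430) = -0.5001 mm
δ_BC = -12600·323/(3069·2430) = -0.5457 mm
δ_CD = 28600·451/(842.9·2430) = 6.298 mm
δ = Σδ_i = 5.252 mm.

5.25 mm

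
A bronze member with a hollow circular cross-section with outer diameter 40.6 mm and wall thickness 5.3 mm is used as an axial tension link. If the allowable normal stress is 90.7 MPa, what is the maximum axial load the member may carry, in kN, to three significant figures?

53.3 kN

A = 587.8 mm².
P_max = σ_allow · A = 90.7 · 587.8 = 53310 N = 53.31 kN.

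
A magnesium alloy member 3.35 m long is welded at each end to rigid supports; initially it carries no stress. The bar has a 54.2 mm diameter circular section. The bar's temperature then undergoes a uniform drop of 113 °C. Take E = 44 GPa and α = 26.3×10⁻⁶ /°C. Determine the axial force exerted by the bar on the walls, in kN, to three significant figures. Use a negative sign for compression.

302 kN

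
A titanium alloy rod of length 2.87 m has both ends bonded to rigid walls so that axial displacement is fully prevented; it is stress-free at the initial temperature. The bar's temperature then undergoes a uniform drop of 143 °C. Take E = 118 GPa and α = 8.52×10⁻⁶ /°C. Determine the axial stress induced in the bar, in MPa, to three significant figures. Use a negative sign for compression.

Free thermal expansion αLΔT = 8.52e-6 · 2870 · -143 = -3.497 mm.
The walls impose strain ε = −(-3.497)/2870 = 1.2184e-03; σ = Eε = 118000 · 1.2184e-03 = 143.8 MPa.

144 MPa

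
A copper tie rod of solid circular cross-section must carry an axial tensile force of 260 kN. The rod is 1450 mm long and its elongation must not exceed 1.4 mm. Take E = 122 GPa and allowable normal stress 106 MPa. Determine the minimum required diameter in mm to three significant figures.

55.9 mm

Required area A ≥ P/σ_allow = 260000/106 = 2453 mm².
For a solid circular section, d ≥ √(4A/π) = 55.88 mm.
Elongation limit: A ≥ PL/(Eδ_allow) = 260000·1450/(122000·1.4) = 2207 mm² ⇒ d ≥ 53.01 mm.
The stress limit governs.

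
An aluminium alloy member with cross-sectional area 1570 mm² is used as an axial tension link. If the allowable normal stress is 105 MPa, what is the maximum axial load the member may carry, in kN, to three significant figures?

165 kN

P_max = σ_allow · A = 105 · 1570 = 164800 N = 164.8 kN.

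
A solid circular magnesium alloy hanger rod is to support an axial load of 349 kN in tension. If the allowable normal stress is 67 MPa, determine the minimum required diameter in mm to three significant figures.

Required area A ≥ P/σ_allow = 349000/67 = 5209 mm².
For a solid circular section, d ≥ √(4A/π) = 81.44 mm.

81.4 mm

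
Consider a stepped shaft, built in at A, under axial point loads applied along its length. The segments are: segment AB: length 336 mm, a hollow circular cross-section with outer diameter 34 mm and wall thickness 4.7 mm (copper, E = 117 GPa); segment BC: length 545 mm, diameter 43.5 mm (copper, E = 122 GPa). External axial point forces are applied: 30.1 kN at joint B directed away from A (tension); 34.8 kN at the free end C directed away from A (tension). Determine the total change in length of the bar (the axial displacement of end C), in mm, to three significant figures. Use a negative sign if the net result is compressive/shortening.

Internal axial forces (sectioning from the free end, tension +): N_BC = 34.8 kN, N_AB = 64.9 kN.
A_AB = 432.6 mm².
A_BC = 1486 mm².
δ_AB = 64900·336/(432.6·117000) = 0.4308 mm
δ_BC = 34800·545/(1486·122000) = 0.1046 mm
δ = Σδ_i = 0.5354 mm.

0.535 mm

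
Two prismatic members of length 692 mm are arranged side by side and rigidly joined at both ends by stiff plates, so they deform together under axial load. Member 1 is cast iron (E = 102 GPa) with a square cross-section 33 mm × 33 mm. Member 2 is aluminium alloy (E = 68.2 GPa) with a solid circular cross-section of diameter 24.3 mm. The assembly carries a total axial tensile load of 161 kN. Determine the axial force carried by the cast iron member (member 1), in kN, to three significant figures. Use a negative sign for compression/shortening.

125 kN

A_1 = 1089 mm².
A_2 = 463.8 mm².
Equal strain + equilibrium ⇒ each member carries load in proportion to AE: A₁E₁ = 111100000 N, A₂E₂ = 31630000 N, ΣAE = 142700000 N.
F₁ = P·A₁E₁/ΣAE = 161000·111100000/142700000 = 125300 N.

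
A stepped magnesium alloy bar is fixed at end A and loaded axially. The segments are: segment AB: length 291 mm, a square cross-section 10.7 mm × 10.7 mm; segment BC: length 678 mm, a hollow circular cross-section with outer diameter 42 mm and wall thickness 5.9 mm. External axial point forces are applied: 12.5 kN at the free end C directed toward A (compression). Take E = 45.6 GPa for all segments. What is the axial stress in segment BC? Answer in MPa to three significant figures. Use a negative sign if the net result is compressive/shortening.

Internal axial forces (sectioning from the free end, tension +): N_BC = -12.5 kN, N_AB = -12.5 kN.
A_BC = 669.1 mm².
σ_BC = N_BC/A_BC = -12500/669.1 = -18.68 MPa.

-18.7 MPa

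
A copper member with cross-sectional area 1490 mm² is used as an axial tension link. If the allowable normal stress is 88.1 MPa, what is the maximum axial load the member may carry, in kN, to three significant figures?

P_max = σ_allow · A = 88.1 · 1490 = 131300 N = 131.3 kN.

131 kN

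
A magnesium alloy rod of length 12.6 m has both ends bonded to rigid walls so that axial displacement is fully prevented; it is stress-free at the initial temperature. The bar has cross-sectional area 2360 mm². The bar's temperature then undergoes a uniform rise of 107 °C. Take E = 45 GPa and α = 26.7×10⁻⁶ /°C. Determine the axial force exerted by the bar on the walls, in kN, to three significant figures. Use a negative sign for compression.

-303 kN

Free thermal expansion αLΔT = 26.7e-6 · 12600 · 107 = 36 mm.
The walls impose strain ε = −(36)/12600 = -2.8569e-03; σ = Eε = 45000 · -2.8569e-03 = -128.6 MPa.
Wall reaction R = σ·A = -128.6·2360 = -303400 N = -303.4 kN.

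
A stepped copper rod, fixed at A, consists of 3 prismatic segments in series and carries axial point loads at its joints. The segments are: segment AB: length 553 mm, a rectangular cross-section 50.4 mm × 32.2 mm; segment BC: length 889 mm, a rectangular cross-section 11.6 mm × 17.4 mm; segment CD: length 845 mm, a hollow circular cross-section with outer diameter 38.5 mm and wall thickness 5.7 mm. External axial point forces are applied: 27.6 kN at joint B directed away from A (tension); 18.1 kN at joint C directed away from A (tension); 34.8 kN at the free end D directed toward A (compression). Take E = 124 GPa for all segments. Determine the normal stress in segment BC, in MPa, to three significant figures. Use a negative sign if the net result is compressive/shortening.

Internal axial forces (sectioning from the free end, tension +): N_CD = -34.8 kN, N_BC = -16.7 kN, N_AB = 10.9 kN.
A_BC = 201.8 mm².
σ_BC = N_BC/A_BC = -16700/201.8 = -82.74 MPa.

-82.7 MPa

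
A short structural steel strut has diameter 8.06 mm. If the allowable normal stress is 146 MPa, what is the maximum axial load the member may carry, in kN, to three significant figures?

7.45 kN

A = 51.02 mm².
P_max = σ_allow · A = 146 · 51.02 = 7449 N = 7.449 kN.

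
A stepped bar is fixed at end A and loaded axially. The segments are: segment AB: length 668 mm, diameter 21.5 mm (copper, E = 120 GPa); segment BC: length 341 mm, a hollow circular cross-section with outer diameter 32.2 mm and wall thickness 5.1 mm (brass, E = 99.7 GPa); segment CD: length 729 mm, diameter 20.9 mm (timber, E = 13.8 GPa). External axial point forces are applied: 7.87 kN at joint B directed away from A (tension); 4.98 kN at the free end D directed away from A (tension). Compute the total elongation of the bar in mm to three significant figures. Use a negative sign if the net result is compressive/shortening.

Internal axial forces (sectioning from the free end, tension +): N_CD = 4.98 kN, N_BC = 4.98 kN, N_AB = 12.85 kN.
A_AB = 363.1 mm².
A_BC = 434.2 mm².
A_CD = 343.1 mm².
δ_AB = 12850·668/(363.1·120000) = 0.197 mm
δ_BC = 4980·341/(434.2·99700) = 0.03923 mm
δ_CD = 4980·729/(343.1·13800) = 0.7668 mm
δ = Σδ_i = 1.003 mm.

1.00 mm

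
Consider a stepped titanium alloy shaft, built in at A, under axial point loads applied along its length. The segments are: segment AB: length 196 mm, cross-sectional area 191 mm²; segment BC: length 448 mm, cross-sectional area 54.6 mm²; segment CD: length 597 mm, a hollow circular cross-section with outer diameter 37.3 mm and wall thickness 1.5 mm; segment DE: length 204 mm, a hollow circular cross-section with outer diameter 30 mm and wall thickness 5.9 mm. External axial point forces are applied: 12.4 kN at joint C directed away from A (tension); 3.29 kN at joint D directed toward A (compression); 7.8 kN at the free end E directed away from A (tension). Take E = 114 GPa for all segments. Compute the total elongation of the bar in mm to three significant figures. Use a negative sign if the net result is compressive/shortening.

1.54 mm

Internal axial forces (sectioning from the free end, tension +): N_DE = 7.8 kN, N_CD = 4.51 kN, N_BC = 16.91 kN, N_AB = 16.91 kN.
A_CD = 168.7 mm².
A_DE = 446.7 mm².
δ_AB = 16910·196/(191·114000) = 0.1522 mm
δ_BC = 16910·448/(54.6·114000) = 1.217 mm
δ_CD = 4510·597/(168.7·114000) = 0.14 mm
δ_DE = 7800·204/(446.7·114000) = 0.03125 mm
δ = Σδ_i = 1.541 mm.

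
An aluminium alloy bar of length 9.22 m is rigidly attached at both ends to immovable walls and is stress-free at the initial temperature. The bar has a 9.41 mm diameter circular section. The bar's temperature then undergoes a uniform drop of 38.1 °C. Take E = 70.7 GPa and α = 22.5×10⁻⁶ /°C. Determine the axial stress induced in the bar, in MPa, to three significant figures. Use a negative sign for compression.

60.6 MPa

Free thermal expansion αLΔT = 22.5e-6 · 9220 · -38.1 = -7.904 mm.
The walls impose strain ε = −(-7.904)/9220 = 8.5725e-04; σ = Eε = 70700 · 8.5725e-04 = 60.61 MPa.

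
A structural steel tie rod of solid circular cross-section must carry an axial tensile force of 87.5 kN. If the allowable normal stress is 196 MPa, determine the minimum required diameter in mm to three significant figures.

Required area A ≥ P/σ_allow = 87500/196 = 446.4 mm².
For a solid circular section, d ≥ √(4A/π) = 23.84 mm.

23.8 mm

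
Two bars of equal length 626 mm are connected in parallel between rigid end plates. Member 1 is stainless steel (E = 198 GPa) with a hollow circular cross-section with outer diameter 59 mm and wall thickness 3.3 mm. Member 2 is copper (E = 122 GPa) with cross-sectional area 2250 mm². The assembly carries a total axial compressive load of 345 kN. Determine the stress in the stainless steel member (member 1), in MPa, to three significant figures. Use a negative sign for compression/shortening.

A_1 = 577.5 mm².
Equal strain + equilibrium ⇒ each member carries load in proportion to AE: A₁E₁ = 114300000 N, A₂E₂ = 274500000 N, ΣAE = 388800000 N.
σ₁ = P·E₁/ΣAE = -345000·198000/388800000 = -175.7 MPa.

-176 MPa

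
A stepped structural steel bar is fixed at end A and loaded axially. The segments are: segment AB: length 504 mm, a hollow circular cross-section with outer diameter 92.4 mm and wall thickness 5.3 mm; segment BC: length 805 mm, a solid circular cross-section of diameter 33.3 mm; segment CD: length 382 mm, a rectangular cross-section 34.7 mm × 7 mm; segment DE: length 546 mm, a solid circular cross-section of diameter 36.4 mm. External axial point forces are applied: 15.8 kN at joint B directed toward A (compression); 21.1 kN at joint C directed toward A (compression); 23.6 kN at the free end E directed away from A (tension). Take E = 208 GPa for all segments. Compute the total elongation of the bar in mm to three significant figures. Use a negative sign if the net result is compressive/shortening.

0.227 mm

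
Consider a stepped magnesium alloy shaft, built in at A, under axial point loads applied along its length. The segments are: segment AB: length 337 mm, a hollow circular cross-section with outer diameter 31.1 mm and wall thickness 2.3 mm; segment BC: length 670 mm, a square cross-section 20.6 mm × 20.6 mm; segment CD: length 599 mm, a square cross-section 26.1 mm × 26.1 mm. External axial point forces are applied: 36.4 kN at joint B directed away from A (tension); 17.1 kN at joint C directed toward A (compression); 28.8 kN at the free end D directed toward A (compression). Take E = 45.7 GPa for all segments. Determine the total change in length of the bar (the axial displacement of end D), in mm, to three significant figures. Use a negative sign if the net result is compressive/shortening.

-2.48 mm

Internal axial forces (sectioning from the free end, tension +): N_CD = -28.8 kN, N_BC = -45.9 kN, N_AB = -9.5 kN.
A_AB = 208.1 mm².
A_BC = 424.4 mm².
A_CD = 681.2 mm².
δ_AB = -9500·337/(208.1·45700) = -0.3366 mm
δ_BC = -45900·670/(424.4·45700) = -1.586 mm
δ_CD = -28800·599/(681.2·45700) = -0.5541 mm
δ = Σδ_i = -2.477 mm.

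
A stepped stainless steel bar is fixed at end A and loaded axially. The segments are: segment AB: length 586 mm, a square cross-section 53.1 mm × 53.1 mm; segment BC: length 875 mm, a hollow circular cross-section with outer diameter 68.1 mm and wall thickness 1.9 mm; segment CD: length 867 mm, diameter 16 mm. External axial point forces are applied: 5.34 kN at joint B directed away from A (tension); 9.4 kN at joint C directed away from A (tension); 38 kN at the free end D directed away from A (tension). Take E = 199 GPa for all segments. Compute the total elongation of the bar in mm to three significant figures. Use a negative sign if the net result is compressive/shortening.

1.41 mm

Internal axial forces (sectioning from the free end, tension +): N_CD = 38 kN, N_BC = 47.4 kN, N_AB = 52.74 kN.
A_AB = 2820 mm².
A_BC = 395.1 mm².
A_CD = 201.1 mm².
δ_AB = 52740·586/(2820·199000) = 0.05508 mm
δ_BC = 47400·875/(395.1·199000) = 0.5274 mm
δ_CD = 38000·867/(201.1·199000) = 0.8234 mm
δ = Σδ_i = 1.406 mm.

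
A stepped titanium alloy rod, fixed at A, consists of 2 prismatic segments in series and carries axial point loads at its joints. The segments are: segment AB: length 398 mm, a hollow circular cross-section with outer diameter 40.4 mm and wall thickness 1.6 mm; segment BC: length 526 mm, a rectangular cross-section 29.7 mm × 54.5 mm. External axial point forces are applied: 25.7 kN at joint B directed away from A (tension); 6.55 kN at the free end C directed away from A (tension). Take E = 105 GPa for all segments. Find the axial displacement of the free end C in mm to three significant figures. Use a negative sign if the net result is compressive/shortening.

Internal axial forces (sectioning from the free end, tension +): N_BC = 6.55 kN, N_AB = 32.25 kN.
A_AB = 195 mm².
A_BC = 1619 mm².
δ_AB = 32250·398/(195·105000) = 0.6268 mm
δ_BC = 6550·526/(1619·105000) = 0.02027 mm
δ = Σδ_i = 0.6471 mm.

0.647 mm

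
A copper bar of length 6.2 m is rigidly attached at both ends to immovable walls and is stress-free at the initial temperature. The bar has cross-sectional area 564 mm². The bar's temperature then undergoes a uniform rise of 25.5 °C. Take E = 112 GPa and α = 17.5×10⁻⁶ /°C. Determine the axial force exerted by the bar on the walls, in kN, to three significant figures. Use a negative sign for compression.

-28.2 kN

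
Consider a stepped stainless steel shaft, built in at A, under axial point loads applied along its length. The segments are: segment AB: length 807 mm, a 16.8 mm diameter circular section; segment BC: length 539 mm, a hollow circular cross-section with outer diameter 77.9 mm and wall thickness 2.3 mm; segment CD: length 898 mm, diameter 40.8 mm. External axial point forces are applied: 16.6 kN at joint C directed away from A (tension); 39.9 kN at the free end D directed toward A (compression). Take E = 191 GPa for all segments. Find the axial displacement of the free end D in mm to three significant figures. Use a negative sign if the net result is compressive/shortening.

Internal axial forces (sectioning from the free end, tension +): N_CD = -39.9 kN, N_BC = -23.3 kN, N_AB = -23.3 kN.
A_AB = 221.7 mm².
A_BC = 546.3 mm².
A_CD = 1307 mm².
δ_AB = -23300·807/(221.7·191000) = -0.4441 mm
δ_BC = -23300·539/(546.3·191000) = -0.1204 mm
δ_CD = -39900·898/(1307·191000) = -0.1435 mm
δ = Σδ_i = -0.708 mm.

-0.708 mm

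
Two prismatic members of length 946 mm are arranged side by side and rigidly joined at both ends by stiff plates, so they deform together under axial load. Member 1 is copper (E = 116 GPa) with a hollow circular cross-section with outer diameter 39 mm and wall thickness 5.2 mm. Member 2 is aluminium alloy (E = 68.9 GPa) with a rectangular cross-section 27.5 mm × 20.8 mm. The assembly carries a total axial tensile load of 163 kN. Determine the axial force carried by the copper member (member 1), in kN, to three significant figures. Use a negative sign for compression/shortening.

A_1 = 552.2 mm².
A_2 = 572 mm².
Equal strain + equilibrium ⇒ each member carries load in proportion to AE: A₁E₁ = 64050000 N, A₂E₂ = 39410000 N, ΣAE = 103500000 N.
F₁ = P·A₁E₁/ΣAE = 163000·64050000/103500000 = 100900 N.

101 kN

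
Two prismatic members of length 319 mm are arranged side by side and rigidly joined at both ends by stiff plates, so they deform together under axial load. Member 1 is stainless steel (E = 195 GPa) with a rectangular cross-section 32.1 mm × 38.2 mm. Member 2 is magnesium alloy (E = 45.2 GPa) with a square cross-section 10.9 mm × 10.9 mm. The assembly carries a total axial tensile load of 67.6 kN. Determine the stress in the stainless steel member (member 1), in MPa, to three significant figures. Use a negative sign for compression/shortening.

53.9 MPa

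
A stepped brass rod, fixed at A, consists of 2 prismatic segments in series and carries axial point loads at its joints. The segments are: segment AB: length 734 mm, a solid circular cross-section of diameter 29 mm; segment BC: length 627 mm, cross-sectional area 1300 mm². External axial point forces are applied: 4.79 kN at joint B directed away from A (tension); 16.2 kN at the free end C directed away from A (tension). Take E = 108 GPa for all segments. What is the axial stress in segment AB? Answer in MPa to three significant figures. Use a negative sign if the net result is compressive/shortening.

31.8 MPa

Internal axial forces (sectioning from the free end, tension +): N_BC = 16.2 kN, N_AB = 20.99 kN.
A_AB = 660.5 mm².
σ_AB = N_AB/A_AB = 20990/660.5 = 31.78 MPa.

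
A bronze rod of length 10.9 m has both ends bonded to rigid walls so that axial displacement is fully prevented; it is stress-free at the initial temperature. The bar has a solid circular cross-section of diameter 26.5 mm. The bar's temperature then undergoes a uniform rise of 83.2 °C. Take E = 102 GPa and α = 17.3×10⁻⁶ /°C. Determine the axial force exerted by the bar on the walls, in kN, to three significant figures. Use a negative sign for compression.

-81.0 kN

Free thermal expansion αLΔT = 17.3e-6 · 10900 · 83.2 = 15.69 mm.
The walls impose strain ε = −(15.69)/10900 = -1.4394e-03; σ = Eε = 102000 · -1.4394e-03 = -146.8 MPa.
Wall reaction R = σ·A = -146.8·551.5 = -80980 N = -80.98 kN.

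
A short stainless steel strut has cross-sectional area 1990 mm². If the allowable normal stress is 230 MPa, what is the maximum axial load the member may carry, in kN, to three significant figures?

458 kN

P_max = σ_allow · A = 230 · 1990 = 457700 N = 457.7 kN.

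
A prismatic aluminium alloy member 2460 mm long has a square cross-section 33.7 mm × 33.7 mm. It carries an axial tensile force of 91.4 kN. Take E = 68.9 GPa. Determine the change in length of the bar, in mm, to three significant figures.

2.87 mm

A = 1136 mm².
δ_mech = NL/(AE) = 91400·2460/(1136·68900) = 2.873 mm.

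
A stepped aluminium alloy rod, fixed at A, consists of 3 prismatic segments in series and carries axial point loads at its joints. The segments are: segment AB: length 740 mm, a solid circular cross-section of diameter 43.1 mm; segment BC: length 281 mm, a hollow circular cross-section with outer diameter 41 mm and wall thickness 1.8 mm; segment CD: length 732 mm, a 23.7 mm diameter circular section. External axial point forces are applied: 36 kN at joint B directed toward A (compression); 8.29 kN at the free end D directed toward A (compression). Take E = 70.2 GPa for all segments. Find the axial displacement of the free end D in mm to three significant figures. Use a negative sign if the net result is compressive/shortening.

-0.666 mm

Internal axial forces (sectioning from the free end, tension +): N_CD = -8.29 kN, N_BC = -8.29 kN, N_AB = -44.29 kN.
A_AB = 1459 mm².
A_BC = 221.7 mm².
A_CD = 441.2 mm².
δ_AB = -44290·740/(1459·70200) = -0.32 mm
δ_BC = -8290·281/(221.7·70200) = -0.1497 mm
δ_CD = -8290·732/(441.2·70200) = -0.1959 mm
δ = Σδ_i = -0.6657 mm.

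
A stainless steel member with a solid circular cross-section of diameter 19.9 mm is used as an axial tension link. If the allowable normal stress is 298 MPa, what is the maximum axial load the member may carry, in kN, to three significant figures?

92.7 kN

A = 311 mm².
P_max = σ_allow · A = 298 · 311 = 92690 N = 92.69 kN.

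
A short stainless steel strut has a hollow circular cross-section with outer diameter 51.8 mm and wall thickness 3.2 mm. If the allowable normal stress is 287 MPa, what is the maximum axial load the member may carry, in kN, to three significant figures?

140 kN

A = 488.6 mm².
P_max = σ_allow · A = 287 · 488.6 = 140200 N = 140.2 kN.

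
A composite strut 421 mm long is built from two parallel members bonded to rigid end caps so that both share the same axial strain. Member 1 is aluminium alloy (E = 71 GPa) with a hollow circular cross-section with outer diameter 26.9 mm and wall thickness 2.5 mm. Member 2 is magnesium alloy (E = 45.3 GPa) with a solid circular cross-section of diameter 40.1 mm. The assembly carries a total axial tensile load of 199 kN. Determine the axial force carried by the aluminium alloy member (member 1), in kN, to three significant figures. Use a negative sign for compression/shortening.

38.2 kN

A_1 = 191.6 mm².
A_2 = 1263 mm².
Equal strain + equilibrium ⇒ each member carries load in proportion to AE: A₁E₁ = 13610000 N, A₂E₂ = 57210000 N, ΣAE = 70820000 N.
F₁ = P·A₁E₁/ΣAE = 199000·13610000/70820000 = 38230 N.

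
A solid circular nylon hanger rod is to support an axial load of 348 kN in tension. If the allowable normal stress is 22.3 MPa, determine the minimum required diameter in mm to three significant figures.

Required area A ≥ P/σ_allow = 348000/22.3 = 15610 mm².
For a solid circular section, d ≥ √(4A/π) = 141 mm.

141 mm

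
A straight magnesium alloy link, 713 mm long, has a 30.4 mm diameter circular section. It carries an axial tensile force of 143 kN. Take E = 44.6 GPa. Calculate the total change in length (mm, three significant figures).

A = 725.8 mm².
δ_mech = NL/(AE) = 143000·713/(725.8·44600) = 3.15 mm.

3.15 mm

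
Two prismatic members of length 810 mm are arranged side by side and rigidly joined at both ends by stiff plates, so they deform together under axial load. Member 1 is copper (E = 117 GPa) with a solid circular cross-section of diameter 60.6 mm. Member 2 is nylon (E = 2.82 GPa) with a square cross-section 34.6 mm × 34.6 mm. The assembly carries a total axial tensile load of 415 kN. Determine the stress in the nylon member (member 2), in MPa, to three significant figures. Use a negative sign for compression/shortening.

3.43 MPa

A_1 = 2884 mm².
A_2 = 1197 mm².
Equal strain + equilibrium ⇒ each member carries load in proportion to AE: A₁E₁ = 337500000 N, A₂E₂ = 3376000 N, ΣAE = 340800000 N.
σ₂ = P·E₂/ΣAE = 415000·2820/340800000 = 3.434 MPa.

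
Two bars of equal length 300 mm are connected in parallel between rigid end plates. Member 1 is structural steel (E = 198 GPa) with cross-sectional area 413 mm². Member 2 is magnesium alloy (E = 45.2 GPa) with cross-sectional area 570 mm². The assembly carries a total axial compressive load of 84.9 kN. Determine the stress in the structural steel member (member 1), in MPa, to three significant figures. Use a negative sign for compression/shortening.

-156 MPa

Equal strain + equilibrium ⇒ each member carries load in proportion to AE: A₁E₁ = 81770000 N, A₂E₂ = 25760000 N, ΣAE = 107500000 N.
σ₁ = P·E₁/ΣAE = -84900·198000/107500000 = -156.3 MPa.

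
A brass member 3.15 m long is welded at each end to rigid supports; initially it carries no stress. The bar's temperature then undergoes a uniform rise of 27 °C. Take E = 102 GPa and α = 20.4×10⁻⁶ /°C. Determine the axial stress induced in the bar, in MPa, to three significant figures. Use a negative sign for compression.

-56.2 MPa

Free thermal expansion αLΔT = 20.4e-6 · 3150 · 27 = 1.735 mm.
The walls impose strain ε = −(1.735)/3150 = -5.5080e-04; σ = Eε = 102000 · -5.5080e-04 = -56.18 MPa.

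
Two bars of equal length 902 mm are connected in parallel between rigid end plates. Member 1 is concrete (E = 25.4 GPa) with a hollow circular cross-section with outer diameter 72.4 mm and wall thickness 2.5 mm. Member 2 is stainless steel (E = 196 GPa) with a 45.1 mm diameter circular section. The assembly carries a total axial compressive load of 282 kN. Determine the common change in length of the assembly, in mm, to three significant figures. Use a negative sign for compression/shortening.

A_1 = 549 mm².
A_2 = 1598 mm².
Equal strain + equilibrium ⇒ each member carries load in proportion to AE: A₁E₁ = 13940000 N, A₂E₂ = 313100000 N, ΣAE = 327100000 N.
δ = PL/ΣAE = -282000·902/327100000 = -0.7777 mm.

-0.778 mm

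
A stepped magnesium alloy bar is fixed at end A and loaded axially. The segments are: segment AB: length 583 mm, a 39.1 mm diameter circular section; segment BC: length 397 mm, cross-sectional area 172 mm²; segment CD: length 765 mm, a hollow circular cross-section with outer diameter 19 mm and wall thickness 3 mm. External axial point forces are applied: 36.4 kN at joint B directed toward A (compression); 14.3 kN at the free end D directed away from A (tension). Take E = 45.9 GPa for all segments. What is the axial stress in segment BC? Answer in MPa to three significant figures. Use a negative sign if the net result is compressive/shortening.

83.1 MPa

Internal axial forces (sectioning from the free end, tension +): N_CD = 14.3 kN, N_BC = 14.3 kN, N_AB = -22.1 kN.
σ_BC = N_BC/A_BC = 14300/172 = 83.14 MPa.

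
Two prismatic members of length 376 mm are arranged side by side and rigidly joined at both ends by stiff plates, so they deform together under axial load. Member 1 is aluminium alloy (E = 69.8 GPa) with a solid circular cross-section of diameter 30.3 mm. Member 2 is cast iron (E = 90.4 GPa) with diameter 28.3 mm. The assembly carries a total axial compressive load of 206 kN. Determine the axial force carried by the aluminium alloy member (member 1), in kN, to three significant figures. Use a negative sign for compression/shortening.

-96.7 kN

A_1 = 721.1 mm².
A_2 = 629 mm².
Equal strain + equilibrium ⇒ each member carries load in proportion to AE: A₁E₁ = 50330000 N, A₂E₂ = 56860000 N, ΣAE = 107200000 N.
F₁ = P·A₁E₁/ΣAE = -206000·50330000/107200000 = -96720 N.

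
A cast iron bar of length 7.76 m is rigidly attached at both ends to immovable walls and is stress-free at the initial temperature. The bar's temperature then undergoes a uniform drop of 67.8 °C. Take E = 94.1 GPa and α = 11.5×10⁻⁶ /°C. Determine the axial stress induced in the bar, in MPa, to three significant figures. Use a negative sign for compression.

73.4 MPa

Free thermal expansion αLΔT = 11.5e-6 · 7760 · -67.8 = -6.05 mm.
The walls impose strain ε = −(-6.05)/7760 = 7.7970e-04; σ = Eε = 94100 · 7.7970e-04 = 73.37 MPa.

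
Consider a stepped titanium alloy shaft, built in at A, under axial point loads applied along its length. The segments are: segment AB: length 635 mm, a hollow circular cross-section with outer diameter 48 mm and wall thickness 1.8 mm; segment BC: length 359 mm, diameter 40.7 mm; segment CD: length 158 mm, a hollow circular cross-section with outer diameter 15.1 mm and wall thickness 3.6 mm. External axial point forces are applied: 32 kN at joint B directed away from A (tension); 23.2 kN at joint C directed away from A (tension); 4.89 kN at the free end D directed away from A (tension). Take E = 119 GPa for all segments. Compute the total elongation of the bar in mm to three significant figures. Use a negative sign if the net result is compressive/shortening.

1.34 mm

Internal axial forces (sectioning from the free end, tension +): N_CD = 4.89 kN, N_BC = 28.09 kN, N_AB = 60.09 kN.
A_AB = 261.3 mm².
A_BC = 1301 mm².
A_CD = 130.1 mm².
δ_AB = 60090·635/(261.3·119000) = 1.227 mm
δ_BC = 28090·359/(1301·119000) = 0.06514 mm
δ_CD = 4890·158/(130.1·119000) = 0.04992 mm
δ = Σδ_i = 1.342 mm.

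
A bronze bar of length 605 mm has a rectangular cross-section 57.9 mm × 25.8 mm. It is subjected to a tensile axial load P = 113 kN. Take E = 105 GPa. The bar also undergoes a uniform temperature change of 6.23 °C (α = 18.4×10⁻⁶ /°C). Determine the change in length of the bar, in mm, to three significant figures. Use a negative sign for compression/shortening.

A = 1494 mm².
δ_mech = NL/(AE) = 113000·605/(1494·105000) = 0.4359 mm.
δ_thermal = αLΔT = 18.4e-6·605·6.23 = 0.06935 mm.
δ = δ_mech + δ_thermal = 0.5052 mm.

0.505 mm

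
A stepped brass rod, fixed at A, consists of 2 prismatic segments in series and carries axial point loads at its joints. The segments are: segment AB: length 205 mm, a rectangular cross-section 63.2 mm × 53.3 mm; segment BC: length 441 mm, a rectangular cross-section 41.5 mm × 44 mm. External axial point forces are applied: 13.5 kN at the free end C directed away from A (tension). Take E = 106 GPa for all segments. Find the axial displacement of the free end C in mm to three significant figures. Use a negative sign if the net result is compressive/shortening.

0.0385 mm

Internal axial forces (sectioning from the free end, tension +): N_BC = 13.5 kN, N_AB = 13.5 kN.
A_AB = 3369 mm².
A_BC = 1826 mm².
δ_AB = 13500·205/(3369·106000) = 0.007751 mm
δ_BC = 13500·441/(1826·106000) = 0.03076 mm
δ = Σδ_i = 0.03851 mm.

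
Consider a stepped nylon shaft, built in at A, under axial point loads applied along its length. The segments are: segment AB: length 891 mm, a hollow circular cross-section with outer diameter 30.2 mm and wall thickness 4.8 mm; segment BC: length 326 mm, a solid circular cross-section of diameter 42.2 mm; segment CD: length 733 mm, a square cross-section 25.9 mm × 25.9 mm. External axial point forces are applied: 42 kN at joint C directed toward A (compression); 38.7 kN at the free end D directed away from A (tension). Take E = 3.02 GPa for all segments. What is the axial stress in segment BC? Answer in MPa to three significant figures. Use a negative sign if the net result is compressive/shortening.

Internal axial forces (sectioning from the free end, tension +): N_CD = 38.7 kN, N_BC = -3.3 kN, N_AB = -3.3 kN.
A_BC = 1399 mm².
σ_BC = N_BC/A_BC = -3300/1399 = -2.359 MPa.

-2.36 MPa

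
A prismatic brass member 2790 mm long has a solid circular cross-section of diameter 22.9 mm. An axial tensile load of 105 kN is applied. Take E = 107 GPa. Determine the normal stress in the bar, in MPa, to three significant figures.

A = 411.9 mm².
σ = N/A = 105000/411.9 = 254.9 MPa.

255 MPa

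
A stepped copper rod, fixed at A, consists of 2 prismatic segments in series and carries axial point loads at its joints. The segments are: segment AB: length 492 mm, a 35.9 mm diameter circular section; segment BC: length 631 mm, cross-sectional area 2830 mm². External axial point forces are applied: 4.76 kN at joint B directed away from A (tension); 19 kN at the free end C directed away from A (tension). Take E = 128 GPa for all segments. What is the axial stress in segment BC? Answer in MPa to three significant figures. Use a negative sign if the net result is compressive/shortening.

6.71 MPa

Internal axial forces (sectioning from the free end, tension +): N_BC = 19 kN, N_AB = 23.76 kN.
σ_BC = N_BC/A_BC = 19000/2830 = 6.714 MPa.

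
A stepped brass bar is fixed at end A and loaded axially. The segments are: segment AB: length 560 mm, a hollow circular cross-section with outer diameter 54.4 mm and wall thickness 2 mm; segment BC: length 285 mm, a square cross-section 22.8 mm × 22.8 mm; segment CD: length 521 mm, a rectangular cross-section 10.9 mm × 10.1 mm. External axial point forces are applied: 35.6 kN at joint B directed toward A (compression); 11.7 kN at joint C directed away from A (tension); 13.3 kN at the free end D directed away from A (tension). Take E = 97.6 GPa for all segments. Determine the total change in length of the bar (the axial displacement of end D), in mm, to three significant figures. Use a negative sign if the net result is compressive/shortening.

0.601 mm

Internal axial forces (sectioning from the free end, tension +): N_CD = 13.3 kN, N_BC = 25 kN, N_AB = -10.6 kN.
A_AB = 329.2 mm².
A_BC = 519.8 mm².
A_CD = 110.1 mm².
δ_AB = -10600·560/(329.2·97600) = -0.1847 mm
δ_BC = 25000·285/(519.8·97600) = 0.1404 mm
δ_CD = 13300·521/(110.1·97600) = 0.6449 mm
δ = Σδ_i = 0.6006 mm.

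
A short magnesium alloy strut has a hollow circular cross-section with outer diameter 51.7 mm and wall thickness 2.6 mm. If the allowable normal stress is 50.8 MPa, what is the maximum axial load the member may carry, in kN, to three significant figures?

A = 401.1 mm².
P_max = σ_allow · A = 50.8 · 401.1 = 20370 N = 20.37 kN.

20.4 kN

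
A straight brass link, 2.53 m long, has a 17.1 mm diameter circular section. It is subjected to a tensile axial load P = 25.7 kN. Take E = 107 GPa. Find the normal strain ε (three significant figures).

0.00105

A = 229.7 mm².
σ = N/A = 111.9 MPa; ε = σ/E = 111.9/107000 = 1.046e-03.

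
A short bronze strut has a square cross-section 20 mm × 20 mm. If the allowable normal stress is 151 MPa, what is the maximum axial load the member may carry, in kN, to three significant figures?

60.4 kN

A = 400 mm².
P_max = σ_allow · A = 151 · 400 = 60400 N = 60.4 kN.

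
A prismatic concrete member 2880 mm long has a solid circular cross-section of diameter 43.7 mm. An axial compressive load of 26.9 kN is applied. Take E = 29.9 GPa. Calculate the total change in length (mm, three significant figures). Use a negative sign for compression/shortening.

-1.73 mm

A = 1500 mm².
δ_mech = NL/(AE) = -26900·2880/(1500·29900) = -1.728 mm.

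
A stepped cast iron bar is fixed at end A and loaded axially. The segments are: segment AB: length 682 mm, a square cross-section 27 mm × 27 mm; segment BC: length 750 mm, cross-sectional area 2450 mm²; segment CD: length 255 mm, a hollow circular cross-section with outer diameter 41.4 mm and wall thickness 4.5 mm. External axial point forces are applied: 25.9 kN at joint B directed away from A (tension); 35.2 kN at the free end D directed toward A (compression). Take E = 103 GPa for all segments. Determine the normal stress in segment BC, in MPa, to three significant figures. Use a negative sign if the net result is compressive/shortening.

Internal axial forces (sectioning from the free end, tension +): N_CD = -35.2 kN, N_BC = -35.2 kN, N_AB = -9.3 kN.
σ_BC = N_BC/A_BC = -35200/2450 = -14.37 MPa.

-14.4 MPa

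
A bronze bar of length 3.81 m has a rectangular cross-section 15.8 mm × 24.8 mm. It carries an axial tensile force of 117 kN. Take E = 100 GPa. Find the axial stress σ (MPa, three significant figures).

299 MPa

A = 391.8 mm².
σ = N/A = 117000/391.8 = 298.6 MPa.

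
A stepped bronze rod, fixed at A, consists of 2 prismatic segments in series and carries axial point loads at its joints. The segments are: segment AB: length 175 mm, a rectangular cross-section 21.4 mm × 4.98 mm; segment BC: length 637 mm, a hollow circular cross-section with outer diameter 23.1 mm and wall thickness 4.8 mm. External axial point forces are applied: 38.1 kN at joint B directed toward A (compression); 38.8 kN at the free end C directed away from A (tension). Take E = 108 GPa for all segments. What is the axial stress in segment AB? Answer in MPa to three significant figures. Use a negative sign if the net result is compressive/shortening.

6.57 MPa

Internal axial forces (sectioning from the free end, tension +): N_BC = 38.8 kN, N_AB = 0.7 kN.
A_AB = 106.6 mm².
σ_AB = N_AB/A_AB = 700/106.6 = 6.568 MPa.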